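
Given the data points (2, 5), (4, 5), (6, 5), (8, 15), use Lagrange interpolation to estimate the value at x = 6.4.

Lagrange interpolation formula:
P(x) = Σ yᵢ × Lᵢ(x)
where Lᵢ(x) = Π_{j≠i} (x - xⱼ)/(xᵢ - xⱼ)

L_0(6.4) = (6.4 - 4)/(2 - 4) × (6.4 - 6)/(2 - 6) × (6.4 - 8)/(2 - 8) = 0.032000
L_1(6.4) = (6.4 - 2)/(4 - 2) × (6.4 - 6)/(4 - 6) × (6.4 - 8)/(4 - 8) = -0.176000
L_2(6.4) = (6.4 - 2)/(6 - 2) × (6.4 - 4)/(6 - 4) × (6.4 - 8)/(6 - 8) = 1.056000
L_3(6.4) = (6.4 - 2)/(8 - 2) × (6.4 - 4)/(8 - 4) × (6.4 - 6)/(8 - 6) = 0.088000

P(6.4) = 5×L_0(6.4) + 5×L_1(6.4) + 5×L_2(6.4) + 15×L_3(6.4)
P(6.4) = 5.880000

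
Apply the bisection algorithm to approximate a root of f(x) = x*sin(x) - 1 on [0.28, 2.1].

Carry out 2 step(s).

f(x) = x*sin(x) - 1
Initial interval: [0.28, 2.1]

Iteration 1:
  c_1 = (0.280000 + 2.100000)/2 = 1.190000
  f(c_1) = f(1.190000) = 0.104759
  f(a) × f(c) < 0, new interval: [0.280000, 1.190000]
Iteration 2:
  c_2 = (0.280000 + 1.190000)/2 = 0.735000
  f(c_2) = f(0.735000) = -0.507118
  f(a) × f(c) ≥ 0, new interval: [0.735000, 1.190000]

After 2 iteration(s), the approximation is c_2 = 0.735000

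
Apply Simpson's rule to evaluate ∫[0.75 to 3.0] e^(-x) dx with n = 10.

f(x) = e^(-x)
a = 0.75, b = 3.0, n = 10
h = (b - a)/n = 0.225000

Simpson's rule: (h/3)[f(x₀) + 4f(x₁) + 2f(x₂) + ... + f(xₙ)]

x_0 = 0.7500, f(x_0) = 0.472367, coefficient = 1
x_1 = 0.9750, f(x_1) = 0.377192, coefficient = 4
x_2 = 1.2000, f(x_2) = 0.301194, coefficient = 2
x_3 = 1.4250, f(x_3) = 0.240508, coefficient = 4
x_4 = 1.6500, f(x_4) = 0.192050, coefficient = 2
x_5 = 1.8750, f(x_5) = 0.153355, coefficient = 4
x_6 = 2.1000, f(x_6) = 0.122456, coefficient = 2
x_7 = 2.3250, f(x_7) = 0.097783, coefficient = 4
x_8 = 2.5500, f(x_8) = 0.078082, coefficient = 2
x_9 = 2.7750, f(x_9) = 0.062349, coefficient = 4
x_10 = 3.0000, f(x_10) = 0.049787, coefficient = 1

I ≈ (0.225000/3) × 5.634473 = 0.422585
Exact value: 0.422579
Error: 0.000006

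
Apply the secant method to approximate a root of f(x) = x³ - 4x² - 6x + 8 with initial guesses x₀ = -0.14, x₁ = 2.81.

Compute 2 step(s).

f(x) = x³ - 4x² - 6x + 8
x₀ = -0.14, x₁ = 2.81

Secant formula: x_{n+1} = x_n - f(x_n)(x_n - x_{n-1})/(f(x_n) - f(x_{n-1}))

Iteration 1:
  f(-0.140000) = 8.758856
  f(2.810000) = -18.256359
  x_2 = 2.810000 - (-18.256359)×(2.810000 - (-0.140000))/(-18.256359 - 8.758856)
       = 0.816447
Iteration 2:
  f(2.810000) = -18.256359
  f(0.816447) = 0.979206
  x_3 = 0.816447 - 0.979206×(0.816447 - 2.810000)/(0.979206 - (-18.256359))
       = 0.917931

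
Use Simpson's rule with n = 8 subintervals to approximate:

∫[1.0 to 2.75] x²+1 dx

f(x) = x²+1
a = 1.0, b = 2.75, n = 8
h = (b - a)/n = 0.218750

Simpson's rule: (h/3)[f(x₀) + 4f(x₁) + 2f(x₂) + ... + f(xₙ)]

x_0 = 1.0000, f(x_0) = 2.000000, coefficient = 1
x_1 = 1.2188, f(x_1) = 2.485352, coefficient = 4
x_2 = 1.4375, f(x_2) = 3.066406, coefficient = 2
x_3 = 1.6562, f(x_3) = 3.743164, coefficient = 4
x_4 = 1.8750, f(x_4) = 4.515625, coefficient = 2
x_5 = 2.0938, f(x_5) = 5.383789, coefficient = 4
x_6 = 2.3125, f(x_6) = 6.347656, coefficient = 2
x_7 = 2.5312, f(x_7) = 7.407227, coefficient = 4
x_8 = 2.7500, f(x_8) = 8.562500, coefficient = 1

I ≈ (0.218750/3) × 114.500000 = 8.348958
Exact value: 8.348958
Error: 0.000000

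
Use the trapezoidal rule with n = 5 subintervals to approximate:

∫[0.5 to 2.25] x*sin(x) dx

f(x) = x*sin(x)
a = 0.5, b = 2.25, n = 5
h = (b - a)/n = 0.350000

Trapezoidal rule: (h/2)[f(x₀) + 2f(x₁) + 2f(x₂) + ... + f(xₙ)]

x_0 = 0.5000, f(x_0) = 0.239713, coefficient = 1
x_1 = 0.8500, f(x_1) = 0.638588, coefficient = 2
x_2 = 1.2000, f(x_2) = 1.118447, coefficient = 2
x_3 = 1.5500, f(x_3) = 1.549665, coefficient = 2
x_4 = 1.9000, f(x_4) = 1.797970, coefficient = 2
x_5 = 2.2500, f(x_5) = 1.750665, coefficient = 1

I ≈ (0.350000/2) × 12.199718 = 2.134951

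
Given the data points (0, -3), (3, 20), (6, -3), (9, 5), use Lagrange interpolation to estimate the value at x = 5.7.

Lagrange interpolation formula:
P(x) = Σ yᵢ × Lᵢ(x)
where Lᵢ(x) = Π_{j≠i} (x - xⱼ)/(xᵢ - xⱼ)

L_0(5.7) = (5.7 - 3)/(0 - 3) × (5.7 - 6)/(0 - 6) × (5.7 - 9)/(0 - 9) = -0.016500
L_1(5.7) = (5.7 - 0)/(3 - 0) × (5.7 - 6)/(3 - 6) × (5.7 - 9)/(3 - 9) = 0.104500
L_2(5.7) = (5.7 - 0)/(6 - 0) × (5.7 - 3)/(6 - 3) × (5.7 - 9)/(6 - 9) = 0.940500
L_3(5.7) = (5.7 - 0)/(9 - 0) × (5.7 - 3)/(9 - 3) × (5.7 - 6)/(9 - 6) = -0.028500

P(5.7) = (-3)×L_0(5.7) + 20×L_1(5.7) + (-3)×L_2(5.7) + 5×L_3(5.7)
P(5.7) = -0.824500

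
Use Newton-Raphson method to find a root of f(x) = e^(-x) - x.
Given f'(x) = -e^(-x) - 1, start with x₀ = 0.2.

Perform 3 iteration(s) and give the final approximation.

f(x) = e^(-x) - x
f'(x) = -e^(-x) - 1
x₀ = 0.2

Newton-Raphson formula: x_{n+1} = x_n - f(x_n)/f'(x_n)

Iteration 1:
  f(0.200000) = 0.618731
  f'(0.200000) = -1.818731
  x_1 = 0.200000 - 0.618731/(-1.818731) = 0.540199
Iteration 2:
  f(0.540199) = 0.042433
  f'(0.540199) = -1.582632
  x_2 = 0.540199 - 0.042433/(-1.582632) = 0.567011
Iteration 3:
  f(0.567011) = 0.000208
  f'(0.567011) = -1.567218
  x_3 = 0.567011 - 0.000208/(-1.567218) = 0.567143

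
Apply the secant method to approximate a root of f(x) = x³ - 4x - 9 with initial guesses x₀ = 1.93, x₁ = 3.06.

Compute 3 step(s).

f(x) = x³ - 4x - 9
x₀ = 1.93, x₁ = 3.06

Secant formula: x_{n+1} = x_n - f(x_n)(x_n - x_{n-1})/(f(x_n) - f(x_{n-1}))

Iteration 1:
  f(1.930000) = -9.530943
  f(3.060000) = 7.412616
  x_2 = 3.060000 - 7.412616×(3.060000 - 1.930000)/(7.412616 - (-9.530943))
       = 2.565638
Iteration 2:
  f(3.060000) = 7.412616
  f(2.565638) = -2.374248
  x_3 = 2.565638 - (-2.374248)×(2.565638 - 3.060000)/(-2.374248 - 7.412616)
       = 2.685568
Iteration 3:
  f(2.565638) = -2.374248
  f(2.685568) = -0.373220
  x_4 = 2.685568 - (-0.373220)×(2.685568 - 2.565638)/(-0.373220 - (-2.374248))
       = 2.707936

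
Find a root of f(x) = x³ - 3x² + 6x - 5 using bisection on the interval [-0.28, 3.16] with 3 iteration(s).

f(x) = x³ - 3x² + 6x - 5
Initial interval: [-0.28, 3.16]

Iteration 1:
  c_1 = (-0.280000 + 3.160000)/2 = 1.440000
  f(c_1) = f(1.440000) = 0.405184
  f(a) × f(c) < 0, new interval: [-0.280000, 1.440000]
Iteration 2:
  c_2 = (-0.280000 + 1.440000)/2 = 0.580000
  f(c_2) = f(0.580000) = -2.334088
  f(a) × f(c) ≥ 0, new interval: [0.580000, 1.440000]
Iteration 3:
  c_3 = (0.580000 + 1.440000)/2 = 1.010000
  f(c_3) = f(1.010000) = -0.969999
  f(a) × f(c) ≥ 0, new interval: [1.010000, 1.440000]

After 3 iteration(s), the approximation is c_3 = 1.010000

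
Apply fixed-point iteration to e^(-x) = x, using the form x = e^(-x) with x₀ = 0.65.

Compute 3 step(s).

Equation: e^(-x) = x
Fixed-point form: x = e^(-x)
x₀ = 0.65

x_1 = g(0.650000) = 0.522046
x_2 = g(0.522046) = 0.593306
x_3 = g(0.593306) = 0.552498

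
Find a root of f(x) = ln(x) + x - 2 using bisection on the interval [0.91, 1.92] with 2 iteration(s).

f(x) = ln(x) + x - 2
Initial interval: [0.91, 1.92]

Iteration 1:
  c_1 = (0.910000 + 1.920000)/2 = 1.415000
  f(c_1) = f(1.415000) = -0.237870
  f(a) × f(c) ≥ 0, new interval: [1.415000, 1.920000]
Iteration 2:
  c_2 = (1.415000 + 1.920000)/2 = 1.667500
  f(c_2) = f(1.667500) = 0.178825
  f(a) × f(c) < 0, new interval: [1.415000, 1.667500]

After 2 iteration(s), the approximation is c_2 = 1.667500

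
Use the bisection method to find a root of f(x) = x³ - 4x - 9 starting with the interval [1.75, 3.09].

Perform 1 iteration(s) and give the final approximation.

f(x) = x³ - 4x - 9
Initial interval: [1.75, 3.09]

Iteration 1:
  c_1 = (1.750000 + 3.090000)/2 = 2.420000
  f(c_1) = f(2.420000) = -4.507512
  f(a) × f(c) ≥ 0, new interval: [2.420000, 3.090000]

After 1 iteration(s), the approximation is c_1 = 2.420000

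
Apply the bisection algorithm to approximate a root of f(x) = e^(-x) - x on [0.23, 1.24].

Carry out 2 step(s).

f(x) = e^(-x) - x
Initial interval: [0.23, 1.24]

Iteration 1:
  c_1 = (0.230000 + 1.240000)/2 = 0.735000
  f(c_1) = f(0.735000) = -0.255495
  f(a) × f(c) < 0, new interval: [0.230000, 0.735000]
Iteration 2:
  c_2 = (0.230000 + 0.735000)/2 = 0.482500
  f(c_2) = f(0.482500) = 0.134738
  f(a) × f(c) ≥ 0, new interval: [0.482500, 0.735000]

After 2 iteration(s), the approximation is c_2 = 0.482500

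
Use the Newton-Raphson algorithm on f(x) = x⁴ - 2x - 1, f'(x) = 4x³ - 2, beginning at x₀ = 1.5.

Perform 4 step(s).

f(x) = x⁴ - 2x - 1
f'(x) = 4x³ - 2
x₀ = 1.5

Newton-Raphson formula: x_{n+1} = x_n - f(x_n)/f'(x_n)

Iteration 1:
  f(1.500000) = 1.062500
  f'(1.500000) = 11.500000
  x_1 = 1.500000 - 1.062500/11.500000 = 1.407609
Iteration 2:
  f(1.407609) = 0.110579
  f'(1.407609) = 9.155931
  x_2 = 1.407609 - 0.110579/9.155931 = 1.395531
Iteration 3:
  f(1.395531) = 0.001724
  f'(1.395531) = 8.871234
  x_3 = 1.395531 - 0.001724/8.871234 = 1.395337
Iteration 4:
  f(1.395337) = 0.000000
  f'(1.395337) = 8.866692
  x_4 = 1.395337 - 0.000000/8.866692 = 1.395337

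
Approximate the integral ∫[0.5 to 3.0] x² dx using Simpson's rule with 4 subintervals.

f(x) = x²
a = 0.5, b = 3.0, n = 4
h = (b - a)/n = 0.625000

Simpson's rule: (h/3)[f(x₀) + 4f(x₁) + 2f(x₂) + ... + f(xₙ)]

x_0 = 0.5000, f(x_0) = 0.250000, coefficient = 1
x_1 = 1.1250, f(x_1) = 1.265625, coefficient = 4
x_2 = 1.7500, f(x_2) = 3.062500, coefficient = 2
x_3 = 2.3750, f(x_3) = 5.640625, coefficient = 4
x_4 = 3.0000, f(x_4) = 9.000000, coefficient = 1

I ≈ (0.625000/3) × 43.000000 = 8.958333
Exact value: 8.958333
Error: 0.000000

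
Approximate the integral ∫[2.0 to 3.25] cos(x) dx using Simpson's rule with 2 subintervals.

f(x) = cos(x)
a = 2.0, b = 3.25, n = 2
h = (b - a)/n = 0.625000

Simpson's rule: (h/3)[f(x₀) + 4f(x₁) + 2f(x₂) + ... + f(xₙ)]

x_0 = 2.0000, f(x_0) = -0.416147, coefficient = 1
x_1 = 2.6250, f(x_1) = -0.869507, coefficient = 4
x_2 = 3.2500, f(x_2) = -0.994130, coefficient = 1

I ≈ (0.625000/3) × -4.888305 = -1.018397
Exact value: -1.017493
Error: 0.000904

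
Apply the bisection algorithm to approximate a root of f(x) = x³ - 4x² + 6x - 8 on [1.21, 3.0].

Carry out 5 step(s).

f(x) = x³ - 4x² + 6x - 8
Initial interval: [1.21, 3.0]

Iteration 1:
  c_1 = (1.210000 + 3.000000)/2 = 2.105000
  f(c_1) = f(2.105000) = -3.766792
  f(a) × f(c) ≥ 0, new interval: [2.105000, 3.000000]
Iteration 2:
  c_2 = (2.105000 + 3.000000)/2 = 2.552500
  f(c_2) = f(2.552500) = -2.115833
  f(a) × f(c) ≥ 0, new interval: [2.552500, 3.000000]
Iteration 3:
  c_3 = (2.552500 + 3.000000)/2 = 2.776250
  f(c_3) = f(2.776250) = -0.774632
  f(a) × f(c) ≥ 0, new interval: [2.776250, 3.000000]
Iteration 4:
  c_4 = (2.776250 + 3.000000)/2 = 2.888125
  f(c_4) = f(2.888125) = 0.054305
  f(a) × f(c) < 0, new interval: [2.776250, 2.888125]
Iteration 5:
  c_5 = (2.776250 + 2.888125)/2 = 2.832187
  f(c_5) = f(2.832187) = -0.374233
  f(a) × f(c) ≥ 0, new interval: [2.832187, 2.888125]

After 5 iteration(s), the approximation is c_5 = 2.832187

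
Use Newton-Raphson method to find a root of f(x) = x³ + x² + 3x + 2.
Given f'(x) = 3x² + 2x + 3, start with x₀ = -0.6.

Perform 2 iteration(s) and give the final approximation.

f(x) = x³ + x² + 3x + 2
f'(x) = 3x² + 2x + 3
x₀ = -0.6

Newton-Raphson formula: x_{n+1} = x_n - f(x_n)/f'(x_n)

Iteration 1:
  f(-0.600000) = 0.344000
  f'(-0.600000) = 2.880000
  x_1 = -0.600000 - 0.344000/2.880000 = -0.719444
Iteration 2:
  f(-0.719444) = -0.013118
  f'(-0.719444) = 3.113912
  x_2 = -0.719444 - (-0.013118)/3.113912 = -0.715232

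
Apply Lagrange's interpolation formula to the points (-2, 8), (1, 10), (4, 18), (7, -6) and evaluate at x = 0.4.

Lagrange interpolation formula:
P(x) = Σ yᵢ × Lᵢ(x)
where Lᵢ(x) = Π_{j≠i} (x - xⱼ)/(xᵢ - xⱼ)

L_0(0.4) = (0.4 - 1)/(-2 - 1) × (0.4 - 4)/(-2 - 4) × (0.4 - 7)/(-2 - 7) = 0.088000
L_1(0.4) = (0.4 - (-2))/(1 - (-2)) × (0.4 - 4)/(1 - 4) × (0.4 - 7)/(1 - 7) = 1.056000
L_2(0.4) = (0.4 - (-2))/(4 - (-2)) × (0.4 - 1)/(4 - 1) × (0.4 - 7)/(4 - 7) = -0.176000
L_3(0.4) = (0.4 - (-2))/(7 - (-2)) × (0.4 - 1)/(7 - 1) × (0.4 - 4)/(7 - 4) = 0.032000

P(0.4) = 8×L_0(0.4) + 10×L_1(0.4) + 18×L_2(0.4) + (-6)×L_3(0.4)
P(0.4) = 7.904000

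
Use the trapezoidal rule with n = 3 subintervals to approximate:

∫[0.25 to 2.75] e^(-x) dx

f(x) = e^(-x)
a = 0.25, b = 2.75, n = 3
h = (b - a)/n = 0.833333

Trapezoidal rule: (h/2)[f(x₀) + 2f(x₁) + 2f(x₂) + ... + f(xₙ)]

x_0 = 0.2500, f(x_0) = 0.778801, coefficient = 1
x_1 = 1.0833, f(x_1) = 0.338465, coefficient = 2
x_2 = 1.9167, f(x_2) = 0.147096, coefficient = 2
x_3 = 2.7500, f(x_3) = 0.063928, coefficient = 1

I ≈ (0.833333/2) × 1.813852 = 0.755772
Exact value: 0.714873
Error: 0.040899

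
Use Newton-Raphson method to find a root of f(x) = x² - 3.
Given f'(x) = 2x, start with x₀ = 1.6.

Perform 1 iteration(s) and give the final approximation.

f(x) = x² - 3
f'(x) = 2x
x₀ = 1.6

Newton-Raphson formula: x_{n+1} = x_n - f(x_n)/f'(x_n)

Iteration 1:
  f(1.600000) = -0.440000
  f'(1.600000) = 3.200000
  x_1 = 1.600000 - (-0.440000)/3.200000 = 1.737500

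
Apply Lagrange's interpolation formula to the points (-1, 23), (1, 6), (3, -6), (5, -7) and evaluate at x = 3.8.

Lagrange interpolation formula:
P(x) = Σ yᵢ × Lᵢ(x)
where Lᵢ(x) = Π_{j≠i} (x - xⱼ)/(xᵢ - xⱼ)

L_0(3.8) = (3.8 - 1)/(-1 - 1) × (3.8 - 3)/(-1 - 3) × (3.8 - 5)/(-1 - 5) = 0.056000
L_1(3.8) = (3.8 - (-1))/(1 - (-1)) × (3.8 - 3)/(1 - 3) × (3.8 - 5)/(1 - 5) = -0.288000
L_2(3.8) = (3.8 - (-1))/(3 - (-1)) × (3.8 - 1)/(3 - 1) × (3.8 - 5)/(3 - 5) = 1.008000
L_3(3.8) = (3.8 - (-1))/(5 - (-1)) × (3.8 - 1)/(5 - 1) × (3.8 - 3)/(5 - 3) = 0.224000

P(3.8) = 23×L_0(3.8) + 6×L_1(3.8) + (-6)×L_2(3.8) + (-7)×L_3(3.8)
P(3.8) = -8.056000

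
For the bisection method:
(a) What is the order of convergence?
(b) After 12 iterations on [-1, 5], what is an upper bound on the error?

(a) Bisection has linear (order 1) convergence; the error is halved each step.

(b) Error bound = (b-a)/2^n = (5 - (-1))/2^{12}
    = 6/2^{12}

(a) 1 (linear); (b) error ≤ 1.46e-03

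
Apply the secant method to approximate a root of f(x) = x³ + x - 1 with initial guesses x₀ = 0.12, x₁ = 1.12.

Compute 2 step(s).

f(x) = x³ + x - 1
x₀ = 0.12, x₁ = 1.12

Secant formula: x_{n+1} = x_n - f(x_n)(x_n - x_{n-1})/(f(x_n) - f(x_{n-1}))

Iteration 1:
  f(0.120000) = -0.878272
  f(1.120000) = 1.524928
  x_2 = 1.120000 - 1.524928×(1.120000 - 0.120000)/(1.524928 - (-0.878272))
       = 0.485459
Iteration 2:
  f(1.120000) = 1.524928
  f(0.485459) = -0.400132
  x_3 = 0.485459 - (-0.400132)×(0.485459 - 1.120000)/(-0.400132 - 1.524928)
       = 0.617351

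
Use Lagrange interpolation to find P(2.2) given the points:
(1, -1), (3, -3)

Lagrange interpolation formula:
P(x) = Σ yᵢ × Lᵢ(x)
where Lᵢ(x) = Π_{j≠i} (x - xⱼ)/(xᵢ - xⱼ)

L_0(2.2) = (2.2 - 3)/(1 - 3) = 0.400000
L_1(2.2) = (2.2 - 1)/(3 - 1) = 0.600000

P(2.2) = (-1)×L_0(2.2) + (-3)×L_1(2.2)
P(2.2) = -2.200000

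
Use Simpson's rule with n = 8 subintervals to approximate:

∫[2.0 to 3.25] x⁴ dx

f(x) = x⁴
a = 2.0, b = 3.25, n = 8
h = (b - a)/n = 0.156250

Simpson's rule: (h/3)[f(x₀) + 4f(x₁) + 2f(x₂) + ... + f(xₙ)]

x_0 = 2.0000, f(x_0) = 16.000000, coefficient = 1
x_1 = 2.1562, f(x_1) = 21.617051, coefficient = 4
x_2 = 2.3125, f(x_2) = 28.597427, coefficient = 2
x_3 = 2.4688, f(x_3) = 37.145692, coefficient = 4
x_4 = 2.6250, f(x_4) = 47.480713, coefficient = 2
x_5 = 2.7812, f(x_5) = 59.835664, coefficient = 4
x_6 = 2.9375, f(x_6) = 74.458023, coefficient = 2
x_7 = 3.0938, f(x_7) = 91.609574, coefficient = 4
x_8 = 3.2500, f(x_8) = 111.566406, coefficient = 1

I ≈ (0.156250/3) × 1269.470657 = 66.118263
Exact value: 66.118164
Error: 0.000099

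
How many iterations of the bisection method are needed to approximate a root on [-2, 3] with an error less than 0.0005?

We need (b-a)/2^n ≤ 0.0005
(3 - (-2))/2^n ≤ 0.0005
5/2^n ≤ 0.0005
2^n ≥ 10000
n ≥ log₂(10000) = 13.29
n ≥ 14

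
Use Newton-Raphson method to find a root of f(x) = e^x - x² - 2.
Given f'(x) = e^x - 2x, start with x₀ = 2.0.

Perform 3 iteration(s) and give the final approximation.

f(x) = e^x - x² - 2
f'(x) = e^x - 2x
x₀ = 2.0

Newton-Raphson formula: x_{n+1} = x_n - f(x_n)/f'(x_n)

Iteration 1:
  f(2.000000) = 1.389056
  f'(2.000000) = 3.389056
  x_1 = 2.000000 - 1.389056/3.389056 = 1.590135
Iteration 2:
  f(1.590135) = 0.375881
  f'(1.590135) = 1.724140
  x_2 = 1.590135 - 0.375881/1.724140 = 1.372124
Iteration 3:
  f(1.372124) = 0.060994
  f'(1.372124) = 1.199470
  x_3 = 1.372124 - 0.060994/1.199470 = 1.321273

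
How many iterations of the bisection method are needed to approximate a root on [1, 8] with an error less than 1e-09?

We need (b-a)/2^n ≤ 1e-09
(8 - 1)/2^n ≤ 1e-09
7/2^n ≤ 1e-09
2^n ≥ 7000000000
n ≥ log₂(7000000000) = 32.70
n ≥ 33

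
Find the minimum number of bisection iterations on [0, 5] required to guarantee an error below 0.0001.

We need (b-a)/2^n ≤ 0.0001
(5 - 0)/2^n ≤ 0.0001
5/2^n ≤ 0.0001
2^n ≥ 50000
n ≥ log₂(50000) = 15.61
n ≥ 16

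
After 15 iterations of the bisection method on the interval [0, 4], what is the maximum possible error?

Bisection error bound: |error| ≤ (b-a)/2^n
|error| ≤ (4 - 0)/2^15 = 4/2^15
|error| ≤ 0.0001220703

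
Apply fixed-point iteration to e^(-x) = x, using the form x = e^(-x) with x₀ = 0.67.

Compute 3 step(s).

Equation: e^(-x) = x
Fixed-point form: x = e^(-x)
x₀ = 0.67

x_1 = g(0.670000) = 0.511709
x_2 = g(0.511709) = 0.599470
x_3 = g(0.599470) = 0.549102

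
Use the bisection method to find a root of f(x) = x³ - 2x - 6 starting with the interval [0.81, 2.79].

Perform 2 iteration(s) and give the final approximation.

f(x) = x³ - 2x - 6
Initial interval: [0.81, 2.79]

Iteration 1:
  c_1 = (0.810000 + 2.790000)/2 = 1.800000
  f(c_1) = f(1.800000) = -3.768000
  f(a) × f(c) ≥ 0, new interval: [1.800000, 2.790000]
Iteration 2:
  c_2 = (1.800000 + 2.790000)/2 = 2.295000
  f(c_2) = f(2.295000) = 1.497822
  f(a) × f(c) < 0, new interval: [1.800000, 2.295000]

After 2 iteration(s), the approximation is c_2 = 2.295000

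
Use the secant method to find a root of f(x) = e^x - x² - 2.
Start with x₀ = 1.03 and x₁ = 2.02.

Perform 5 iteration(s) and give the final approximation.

f(x) = e^x - x² - 2
x₀ = 1.03, x₁ = 2.02

Secant formula: x_{n+1} = x_n - f(x_n)(x_n - x_{n-1})/(f(x_n) - f(x_{n-1}))

Iteration 1:
  f(1.030000) = -0.259834
  f(2.020000) = 1.457925
  x_2 = 2.020000 - 1.457925×(2.020000 - 1.030000)/(1.457925 - (-0.259834))
       = 1.179751
Iteration 2:
  f(2.020000) = 1.457925
  f(1.179751) = -0.138249
  x_3 = 1.179751 - (-0.138249)×(1.179751 - 2.020000)/(-0.138249 - 1.457925)
       = 1.252527
Iteration 3:
  f(1.179751) = -0.138249
  f(1.252527) = -0.069650
  x_4 = 1.252527 - (-0.069650)×(1.252527 - 1.179751)/(-0.069650 - (-0.138249))
       = 1.326418
Iteration 4:
  f(1.252527) = -0.069650
  f(1.326418) = 0.008139
  x_5 = 1.326418 - 0.008139×(1.326418 - 1.252527)/(0.008139 - (-0.069650))
       = 1.318687
Iteration 5:
  f(1.326418) = 0.008139
  f(1.318687) = -0.000426
  x_6 = 1.318687 - (-0.000426)×(1.318687 - 1.326418)/(-0.000426 - 0.008139)
       = 1.319071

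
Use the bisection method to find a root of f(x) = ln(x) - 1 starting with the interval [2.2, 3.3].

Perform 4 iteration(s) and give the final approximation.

f(x) = ln(x) - 1
Initial interval: [2.2, 3.3]

Iteration 1:
  c_1 = (2.200000 + 3.300000)/2 = 2.750000
  f(c_1) = f(2.750000) = 0.011601
  f(a) × f(c) < 0, new interval: [2.200000, 2.750000]
Iteration 2:
  c_2 = (2.200000 + 2.750000)/2 = 2.475000
  f(c_2) = f(2.475000) = -0.093760
  f(a) × f(c) ≥ 0, new interval: [2.475000, 2.750000]
Iteration 3:
  c_3 = (2.475000 + 2.750000)/2 = 2.612500
  f(c_3) = f(2.612500) = -0.039692
  f(a) × f(c) ≥ 0, new interval: [2.612500, 2.750000]
Iteration 4:
  c_4 = (2.612500 + 2.750000)/2 = 2.681250
  f(c_4) = f(2.681250) = -0.013717
  f(a) × f(c) ≥ 0, new interval: [2.681250, 2.750000]

After 4 iteration(s), the approximation is c_4 = 2.681250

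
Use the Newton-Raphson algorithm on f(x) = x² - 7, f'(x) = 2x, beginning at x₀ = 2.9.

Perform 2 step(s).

f(x) = x² - 7
f'(x) = 2x
x₀ = 2.9

Newton-Raphson formula: x_{n+1} = x_n - f(x_n)/f'(x_n)

Iteration 1:
  f(2.900000) = 1.410000
  f'(2.900000) = 5.800000
  x_1 = 2.900000 - 1.410000/5.800000 = 2.656897
Iteration 2:
  f(2.656897) = 0.059099
  f'(2.656897) = 5.313793
  x_2 = 2.656897 - 0.059099/5.313793 = 2.645775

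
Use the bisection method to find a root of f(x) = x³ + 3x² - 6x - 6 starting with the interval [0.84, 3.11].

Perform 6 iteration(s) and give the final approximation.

f(x) = x³ + 3x² - 6x - 6
Initial interval: [0.84, 3.11]

Iteration 1:
  c_1 = (0.840000 + 3.110000)/2 = 1.975000
  f(c_1) = f(1.975000) = 1.555609
  f(a) × f(c) < 0, new interval: [0.840000, 1.975000]
Iteration 2:
  c_2 = (0.840000 + 1.975000)/2 = 1.407500
  f(c_2) = f(1.407500) = -5.713495
  f(a) × f(c) ≥ 0, new interval: [1.407500, 1.975000]
Iteration 3:
  c_3 = (1.407500 + 1.975000)/2 = 1.691250
  f(c_3) = f(1.691250) = -2.728993
  f(a) × f(c) ≥ 0, new interval: [1.691250, 1.975000]
Iteration 4:
  c_4 = (1.691250 + 1.975000)/2 = 1.833125
  f(c_4) = f(1.833125) = -0.757772
  f(a) × f(c) ≥ 0, new interval: [1.833125, 1.975000]
Iteration 5:
  c_5 = (1.833125 + 1.975000)/2 = 1.904062
  f(c_5) = f(1.904062) = 0.355078
  f(a) × f(c) < 0, new interval: [1.833125, 1.904062]
Iteration 6:
  c_6 = (1.833125 + 1.904062)/2 = 1.868594
  f(c_6) = f(1.868594) = -0.212173
  f(a) × f(c) ≥ 0, new interval: [1.868594, 1.904062]

After 6 iteration(s), the approximation is c_6 = 1.868594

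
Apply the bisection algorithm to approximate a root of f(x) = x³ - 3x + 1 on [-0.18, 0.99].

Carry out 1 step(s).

f(x) = x³ - 3x + 1
Initial interval: [-0.18, 0.99]

Iteration 1:
  c_1 = (-0.180000 + 0.990000)/2 = 0.405000
  f(c_1) = f(0.405000) = -0.148570
  f(a) × f(c) < 0, new interval: [-0.180000, 0.405000]

After 1 iteration(s), the approximation is c_1 = 0.405000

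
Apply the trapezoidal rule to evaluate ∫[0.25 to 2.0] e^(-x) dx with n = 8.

f(x) = e^(-x)
a = 0.25, b = 2.0, n = 8
h = (b - a)/n = 0.218750

Trapezoidal rule: (h/2)[f(x₀) + 2f(x₁) + 2f(x₂) + ... + f(xₙ)]

x_0 = 0.2500, f(x_0) = 0.778801, coefficient = 1
x_1 = 0.4688, f(x_1) = 0.625784, coefficient = 2
x_2 = 0.6875, f(x_2) = 0.502832, coefficient = 2
x_3 = 0.9062, f(x_3) = 0.404037, coefficient = 2
x_4 = 1.1250, f(x_4) = 0.324652, coefficient = 2
x_5 = 1.3438, f(x_5) = 0.260866, coefficient = 2
x_6 = 1.5625, f(x_6) = 0.209611, coefficient = 2
x_7 = 1.7812, f(x_7) = 0.168427, coefficient = 2
x_8 = 2.0000, f(x_8) = 0.135335, coefficient = 1

I ≈ (0.218750/2) × 5.906554 = 0.646029
Exact value: 0.643465
Error: 0.002564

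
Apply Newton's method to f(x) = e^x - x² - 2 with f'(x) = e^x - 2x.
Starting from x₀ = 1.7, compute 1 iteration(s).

f(x) = e^x - x² - 2
f'(x) = e^x - 2x
x₀ = 1.7

Newton-Raphson formula: x_{n+1} = x_n - f(x_n)/f'(x_n)

Iteration 1:
  f(1.700000) = 0.583947
  f'(1.700000) = 2.073947
  x_1 = 1.700000 - 0.583947/2.073947 = 1.418437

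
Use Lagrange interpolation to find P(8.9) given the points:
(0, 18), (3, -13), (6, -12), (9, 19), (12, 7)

Lagrange interpolation formula:
P(x) = Σ yᵢ × Lᵢ(x)
where Lᵢ(x) = Π_{j≠i} (x - xⱼ)/(xᵢ - xⱼ)

L_0(8.9) = (8.9 - 3)/(0 - 3) × (8.9 - 6)/(0 - 6) × (8.9 - 9)/(0 - 9) × (8.9 - 12)/(0 - 12) = 0.002728
L_1(8.9) = (8.9 - 0)/(3 - 0) × (8.9 - 6)/(3 - 6) × (8.9 - 9)/(3 - 9) × (8.9 - 12)/(3 - 12) = -0.016463
L_2(8.9) = (8.9 - 0)/(6 - 0) × (8.9 - 3)/(6 - 3) × (8.9 - 9)/(6 - 9) × (8.9 - 12)/(6 - 12) = 0.050241
L_3(8.9) = (8.9 - 0)/(9 - 0) × (8.9 - 3)/(9 - 3) × (8.9 - 6)/(9 - 6) × (8.9 - 12)/(9 - 12) = 0.971327
L_4(8.9) = (8.9 - 0)/(12 - 0) × (8.9 - 3)/(12 - 3) × (8.9 - 6)/(12 - 6) × (8.9 - 9)/(12 - 9) = -0.007833

P(8.9) = 18×L_0(8.9) + (-13)×L_1(8.9) + (-12)×L_2(8.9) + 19×L_3(8.9) + 7×L_4(8.9)
P(8.9) = 18.060620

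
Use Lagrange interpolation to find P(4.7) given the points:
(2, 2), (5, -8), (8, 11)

Lagrange interpolation formula:
P(x) = Σ yᵢ × Lᵢ(x)
where Lᵢ(x) = Π_{j≠i} (x - xⱼ)/(xᵢ - xⱼ)

L_0(4.7) = (4.7 - 5)/(2 - 5) × (4.7 - 8)/(2 - 8) = 0.055000
L_1(4.7) = (4.7 - 2)/(5 - 2) × (4.7 - 8)/(5 - 8) = 0.990000
L_2(4.7) = (4.7 - 2)/(8 - 2) × (4.7 - 5)/(8 - 5) = -0.045000

P(4.7) = 2×L_0(4.7) + (-8)×L_1(4.7) + 11×L_2(4.7)
P(4.7) = -8.305000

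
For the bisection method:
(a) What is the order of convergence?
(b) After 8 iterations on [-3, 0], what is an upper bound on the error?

(a) Bisection has linear (order 1) convergence; the error is halved each step.

(b) Error bound = (b-a)/2^n = (0 - (-3))/2^{8}
    = 3/2^{8}

(a) 1 (linear); (b) error ≤ 1.17e-02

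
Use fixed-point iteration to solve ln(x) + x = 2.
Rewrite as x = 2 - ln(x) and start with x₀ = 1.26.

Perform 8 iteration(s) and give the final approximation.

Equation: ln(x) + x = 2
Fixed-point form: x = 2 - ln(x)
x₀ = 1.26

x_1 = g(1.260000) = 1.768888
x_2 = g(1.768888) = 1.429649
x_3 = g(1.429649) = 1.642571
x_4 = g(1.642571) = 1.503737
x_5 = g(1.503737) = 1.592047
x_6 = g(1.592047) = 1.534980
x_7 = g(1.534980) = 1.571483
x_8 = g(1.571483) = 1.547980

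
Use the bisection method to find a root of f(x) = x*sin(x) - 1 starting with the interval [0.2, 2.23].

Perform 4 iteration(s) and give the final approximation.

f(x) = x*sin(x) - 1
Initial interval: [0.2, 2.23]

Iteration 1:
  c_1 = (0.200000 + 2.230000)/2 = 1.215000
  f(c_1) = f(1.215000) = 0.138904
  f(a) × f(c) < 0, new interval: [0.200000, 1.215000]
Iteration 2:
  c_2 = (0.200000 + 1.215000)/2 = 0.707500
  f(c_2) = f(0.707500) = -0.540170
  f(a) × f(c) ≥ 0, new interval: [0.707500, 1.215000]
Iteration 3:
  c_3 = (0.707500 + 1.215000)/2 = 0.961250
  f(c_3) = f(0.961250) = -0.211864
  f(a) × f(c) ≥ 0, new interval: [0.961250, 1.215000]
Iteration 4:
  c_4 = (0.961250 + 1.215000)/2 = 1.088125
  f(c_4) = f(1.088125) = -0.036184
  f(a) × f(c) ≥ 0, new interval: [1.088125, 1.215000]

After 4 iteration(s), the approximation is c_4 = 1.088125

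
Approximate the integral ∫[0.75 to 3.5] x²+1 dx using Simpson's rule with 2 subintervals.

f(x) = x²+1
a = 0.75, b = 3.5, n = 2
h = (b - a)/n = 1.375000

Simpson's rule: (h/3)[f(x₀) + 4f(x₁) + 2f(x₂) + ... + f(xₙ)]

x_0 = 0.7500, f(x_0) = 1.562500, coefficient = 1
x_1 = 2.1250, f(x_1) = 5.515625, coefficient = 4
x_2 = 3.5000, f(x_2) = 13.250000, coefficient = 1

I ≈ (1.375000/3) × 36.875000 = 16.901042
Exact value: 16.901042
Error: 0.000000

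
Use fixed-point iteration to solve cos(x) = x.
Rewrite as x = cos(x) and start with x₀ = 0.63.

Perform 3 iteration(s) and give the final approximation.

Equation: cos(x) = x
Fixed-point form: x = cos(x)
x₀ = 0.63

x_1 = g(0.630000) = 0.808028
x_2 = g(0.808028) = 0.690926
x_3 = g(0.690926) = 0.770656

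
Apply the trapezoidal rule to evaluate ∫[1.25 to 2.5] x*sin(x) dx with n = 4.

f(x) = x*sin(x)
a = 1.25, b = 2.5, n = 4
h = (b - a)/n = 0.312500

Trapezoidal rule: (h/2)[f(x₀) + 2f(x₁) + 2f(x₂) + ... + f(xₙ)]

x_0 = 1.2500, f(x_0) = 1.186231, coefficient = 1
x_1 = 1.5625, f(x_1) = 1.562446, coefficient = 2
x_2 = 1.8750, f(x_2) = 1.788911, coefficient = 2
x_3 = 2.1875, f(x_3) = 1.784539, coefficient = 2
x_4 = 2.5000, f(x_4) = 1.496180, coefficient = 1

I ≈ (0.312500/2) × 12.954204 = 2.024094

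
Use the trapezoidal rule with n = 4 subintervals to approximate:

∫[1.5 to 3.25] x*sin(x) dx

f(x) = x*sin(x)
a = 1.5, b = 3.25, n = 4
h = (b - a)/n = 0.437500

Trapezoidal rule: (h/2)[f(x₀) + 2f(x₁) + 2f(x₂) + ... + f(xₙ)]

x_0 = 1.5000, f(x_0) = 1.496242, coefficient = 1
x_1 = 1.9375, f(x_1) = 1.808684, coefficient = 2
x_2 = 2.3750, f(x_2) = 1.647502, coefficient = 2
x_3 = 2.8125, f(x_3) = 0.908956, coefficient = 2
x_4 = 3.2500, f(x_4) = -0.351634, coefficient = 1

I ≈ (0.437500/2) × 9.874893 = 2.160133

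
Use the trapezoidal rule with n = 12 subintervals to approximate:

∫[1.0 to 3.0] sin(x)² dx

f(x) = sin(x)²
a = 1.0, b = 3.0, n = 12
h = (b - a)/n = 0.166667

Trapezoidal rule: (h/2)[f(x₀) + 2f(x₁) + 2f(x₂) + ... + f(xₙ)]

x_0 = 1.0000, f(x_0) = 0.708073, coefficient = 1
x_1 = 1.1667, f(x_1) = 0.845379, coefficient = 2
x_2 = 1.3333, f(x_2) = 0.944663, coefficient = 2
x_3 = 1.5000, f(x_3) = 0.994996, coefficient = 2
x_4 = 1.6667, f(x_4) = 0.990837, coefficient = 2
x_5 = 1.8333, f(x_5) = 0.932643, coefficient = 2
x_6 = 2.0000, f(x_6) = 0.826822, coefficient = 2
x_7 = 2.1667, f(x_7) = 0.685022, coefficient = 2
x_8 = 2.3333, f(x_8) = 0.522853, coefficient = 2
x_9 = 2.5000, f(x_9) = 0.358169, coefficient = 2
x_10 = 2.6667, f(x_10) = 0.209098, coefficient = 2
x_11 = 2.8333, f(x_11) = 0.092052, coefficient = 2
x_12 = 3.0000, f(x_12) = 0.019915, coefficient = 1

I ≈ (0.166667/2) × 15.533058 = 1.294421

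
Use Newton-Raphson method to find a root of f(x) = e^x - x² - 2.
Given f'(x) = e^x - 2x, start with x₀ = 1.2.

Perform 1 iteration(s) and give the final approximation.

f(x) = e^x - x² - 2
f'(x) = e^x - 2x
x₀ = 1.2

Newton-Raphson formula: x_{n+1} = x_n - f(x_n)/f'(x_n)

Iteration 1:
  f(1.200000) = -0.119883
  f'(1.200000) = 0.920117
  x_1 = 1.200000 - (-0.119883)/0.920117 = 1.330291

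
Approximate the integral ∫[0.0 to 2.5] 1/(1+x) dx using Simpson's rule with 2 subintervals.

f(x) = 1/(1+x)
a = 0.0, b = 2.5, n = 2
h = (b - a)/n = 1.250000

Simpson's rule: (h/3)[f(x₀) + 4f(x₁) + 2f(x₂) + ... + f(xₙ)]

x_0 = 0.0000, f(x_0) = 1.000000, coefficient = 1
x_1 = 1.2500, f(x_1) = 0.444444, coefficient = 4
x_2 = 2.5000, f(x_2) = 0.285714, coefficient = 1

I ≈ (1.250000/3) × 3.063492 = 1.276455
Exact value: 1.252763
Error: 0.023692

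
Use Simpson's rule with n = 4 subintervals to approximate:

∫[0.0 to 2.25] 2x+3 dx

f(x) = 2x+3
a = 0.0, b = 2.25, n = 4
h = (b - a)/n = 0.562500

Simpson's rule: (h/3)[f(x₀) + 4f(x₁) + 2f(x₂) + ... + f(xₙ)]

x_0 = 0.0000, f(x_0) = 3.000000, coefficient = 1
x_1 = 0.5625, f(x_1) = 4.125000, coefficient = 4
x_2 = 1.1250, f(x_2) = 5.250000, coefficient = 2
x_3 = 1.6875, f(x_3) = 6.375000, coefficient = 4
x_4 = 2.2500, f(x_4) = 7.500000, coefficient = 1

I ≈ (0.562500/3) × 63.000000 = 11.812500
Exact value: 11.812500
Error: 0.000000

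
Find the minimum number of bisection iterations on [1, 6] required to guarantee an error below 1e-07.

We need (b-a)/2^n ≤ 1e-07
(6 - 1)/2^n ≤ 1e-07
5/2^n ≤ 1e-07
2^n ≥ 50000000
n ≥ log₂(50000000) = 25.58
n ≥ 26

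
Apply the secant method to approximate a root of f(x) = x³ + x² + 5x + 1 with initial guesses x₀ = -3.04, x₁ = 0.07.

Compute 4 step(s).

f(x) = x³ + x² + 5x + 1
x₀ = -3.04, x₁ = 0.07

Secant formula: x_{n+1} = x_n - f(x_n)(x_n - x_{n-1})/(f(x_n) - f(x_{n-1}))

Iteration 1:
  f(-3.040000) = -33.052864
  f(0.070000) = 1.355243
  x_2 = 0.070000 - 1.355243×(0.070000 - (-3.040000))/(1.355243 - (-33.052864))
       = -0.052495
Iteration 2:
  f(0.070000) = 1.355243
  f(-0.052495) = 0.740138
  x_3 = -0.052495 - 0.740138×(-0.052495 - 0.070000)/(0.740138 - 1.355243)
       = -0.199889
Iteration 3:
  f(-0.052495) = 0.740138
  f(-0.199889) = 0.032525
  x_4 = -0.199889 - 0.032525×(-0.199889 - (-0.052495))/(0.032525 - 0.740138)
       = -0.206664
Iteration 4:
  f(-0.199889) = 0.032525
  f(-0.206664) = 0.000565
  x_5 = -0.206664 - 0.000565×(-0.206664 - (-0.199889))/(0.000565 - 0.032525)
       = -0.206783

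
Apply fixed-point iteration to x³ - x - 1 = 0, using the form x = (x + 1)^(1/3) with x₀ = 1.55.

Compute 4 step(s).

Equation: x³ - x - 1 = 0
Fixed-point form: x = (x + 1)^(1/3)
x₀ = 1.55

x_1 = g(1.550000) = 1.366197
x_2 = g(1.366197) = 1.332550
x_3 = g(1.332550) = 1.326204
x_4 = g(1.326204) = 1.325000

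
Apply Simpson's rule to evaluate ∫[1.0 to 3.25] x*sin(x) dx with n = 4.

f(x) = x*sin(x)
a = 1.0, b = 3.25, n = 4
h = (b - a)/n = 0.562500

Simpson's rule: (h/3)[f(x₀) + 4f(x₁) + 2f(x₂) + ... + f(xₙ)]

x_0 = 1.0000, f(x_0) = 0.841471, coefficient = 1
x_1 = 1.5625, f(x_1) = 1.562446, coefficient = 4
x_2 = 2.1250, f(x_2) = 1.806930, coefficient = 2
x_3 = 2.6875, f(x_3) = 1.178864, coefficient = 4
x_4 = 3.2500, f(x_4) = -0.351634, coefficient = 1

I ≈ (0.562500/3) × 15.068937 = 2.825426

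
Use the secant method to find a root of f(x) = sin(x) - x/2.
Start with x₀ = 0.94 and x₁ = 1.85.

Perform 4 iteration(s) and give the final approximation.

f(x) = sin(x) - x/2
x₀ = 0.94, x₁ = 1.85

Secant formula: x_{n+1} = x_n - f(x_n)(x_n - x_{n-1})/(f(x_n) - f(x_{n-1}))

Iteration 1:
  f(0.940000) = 0.337558
  f(1.850000) = 0.036275
  x_2 = 1.850000 - 0.036275×(1.850000 - 0.940000)/(0.036275 - 0.337558)
       = 1.959566
Iteration 2:
  f(1.850000) = 0.036275
  f(1.959566) = -0.054407
  x_3 = 1.959566 - (-0.054407)×(1.959566 - 1.850000)/(-0.054407 - 0.036275)
       = 1.893829
Iteration 3:
  f(1.959566) = -0.054407
  f(1.893829) = 0.001362
  x_4 = 1.893829 - 0.001362×(1.893829 - 1.959566)/(0.001362 - (-0.054407))
       = 1.895435
Iteration 4:
  f(1.893829) = 0.001362
  f(1.895435) = 0.000048
  x_5 = 1.895435 - 0.000048×(1.895435 - 1.893829)/(0.000048 - 0.001362)
       = 1.895494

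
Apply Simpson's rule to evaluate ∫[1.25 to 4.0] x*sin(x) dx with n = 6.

f(x) = x*sin(x)
a = 1.25, b = 4.0, n = 6
h = (b - a)/n = 0.458333

Simpson's rule: (h/3)[f(x₀) + 4f(x₁) + 2f(x₂) + ... + f(xₙ)]

x_0 = 1.2500, f(x_0) = 1.186231, coefficient = 1
x_1 = 1.7083, f(x_1) = 1.692201, coefficient = 4
x_2 = 2.1667, f(x_2) = 1.793264, coefficient = 2
x_3 = 2.6250, f(x_3) = 1.296541, coefficient = 4
x_4 = 3.0833, f(x_4) = 0.179531, coefficient = 2
x_5 = 3.5417, f(x_5) = -1.379431, coefficient = 4
x_6 = 4.0000, f(x_6) = -3.027210, coefficient = 1

I ≈ (0.458333/3) × 8.541853 = 1.305005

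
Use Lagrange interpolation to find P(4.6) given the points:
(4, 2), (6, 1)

Lagrange interpolation formula:
P(x) = Σ yᵢ × Lᵢ(x)
where Lᵢ(x) = Π_{j≠i} (x - xⱼ)/(xᵢ - xⱼ)

L_0(4.6) = (4.6 - 6)/(4 - 6) = 0.700000
L_1(4.6) = (4.6 - 4)/(6 - 4) = 0.300000

P(4.6) = 2×L_0(4.6) + 1×L_1(4.6)
P(4.6) = 1.700000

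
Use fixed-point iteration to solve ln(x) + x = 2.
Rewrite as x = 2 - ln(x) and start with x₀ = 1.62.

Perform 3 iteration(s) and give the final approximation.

Equation: ln(x) + x = 2
Fixed-point form: x = 2 - ln(x)
x₀ = 1.62

x_1 = g(1.620000) = 1.517574
x_2 = g(1.517574) = 1.582887
x_3 = g(1.582887) = 1.540750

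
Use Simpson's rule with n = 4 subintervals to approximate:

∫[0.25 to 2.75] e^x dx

f(x) = e^x
a = 0.25, b = 2.75, n = 4
h = (b - a)/n = 0.625000

Simpson's rule: (h/3)[f(x₀) + 4f(x₁) + 2f(x₂) + ... + f(xₙ)]

x_0 = 0.2500, f(x_0) = 1.284025, coefficient = 1
x_1 = 0.8750, f(x_1) = 2.398875, coefficient = 4
x_2 = 1.5000, f(x_2) = 4.481689, coefficient = 2
x_3 = 2.1250, f(x_3) = 8.372897, coefficient = 4
x_4 = 2.7500, f(x_4) = 15.642632, coefficient = 1

I ≈ (0.625000/3) × 68.977127 = 14.370235
Exact value: 14.358606
Error: 0.011628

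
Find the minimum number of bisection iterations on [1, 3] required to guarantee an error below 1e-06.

We need (b-a)/2^n ≤ 1e-06
(3 - 1)/2^n ≤ 1e-06
2/2^n ≤ 1e-06
2^n ≥ 2000000
n ≥ log₂(2000000) = 20.93
n ≥ 21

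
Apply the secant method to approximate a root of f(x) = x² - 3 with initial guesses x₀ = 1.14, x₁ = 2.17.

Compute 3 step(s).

f(x) = x² - 3
x₀ = 1.14, x₁ = 2.17

Secant formula: x_{n+1} = x_n - f(x_n)(x_n - x_{n-1})/(f(x_n) - f(x_{n-1}))

Iteration 1:
  f(1.140000) = -1.700400
  f(2.170000) = 1.708900
  x_2 = 2.170000 - 1.708900×(2.170000 - 1.140000)/(1.708900 - (-1.700400))
       = 1.653716
Iteration 2:
  f(2.170000) = 1.708900
  f(1.653716) = -0.265223
  x_3 = 1.653716 - (-0.265223)×(1.653716 - 2.170000)/(-0.265223 - 1.708900)
       = 1.723079
Iteration 3:
  f(1.653716) = -0.265223
  f(1.723079) = -0.031000
  x_4 = 1.723079 - (-0.031000)×(1.723079 - 1.653716)/(-0.031000 - (-0.265223))
       = 1.732259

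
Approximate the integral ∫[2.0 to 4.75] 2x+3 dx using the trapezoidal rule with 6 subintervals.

f(x) = 2x+3
a = 2.0, b = 4.75, n = 6
h = (b - a)/n = 0.458333

Trapezoidal rule: (h/2)[f(x₀) + 2f(x₁) + 2f(x₂) + ... + f(xₙ)]

x_0 = 2.0000, f(x_0) = 7.000000, coefficient = 1
x_1 = 2.4583, f(x_1) = 7.916667, coefficient = 2
x_2 = 2.9167, f(x_2) = 8.833333, coefficient = 2
x_3 = 3.3750, f(x_3) = 9.750000, coefficient = 2
x_4 = 3.8333, f(x_4) = 10.666667, coefficient = 2
x_5 = 4.2917, f(x_5) = 11.583333, coefficient = 2
x_6 = 4.7500, f(x_6) = 12.500000, coefficient = 1

I ≈ (0.458333/2) × 117.000000 = 26.812500
Exact value: 26.812500
Error: 0.000000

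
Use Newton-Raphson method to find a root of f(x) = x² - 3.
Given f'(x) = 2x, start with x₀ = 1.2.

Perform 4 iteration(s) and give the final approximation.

f(x) = x² - 3
f'(x) = 2x
x₀ = 1.2

Newton-Raphson formula: x_{n+1} = x_n - f(x_n)/f'(x_n)

Iteration 1:
  f(1.200000) = -1.560000
  f'(1.200000) = 2.400000
  x_1 = 1.200000 - (-1.560000)/2.400000 = 1.850000
Iteration 2:
  f(1.850000) = 0.422500
  f'(1.850000) = 3.700000
  x_2 = 1.850000 - 0.422500/3.700000 = 1.735811
Iteration 3:
  f(1.735811) = 0.013039
  f'(1.735811) = 3.471622
  x_3 = 1.735811 - 0.013039/3.471622 = 1.732055
Iteration 4:
  f(1.732055) = 0.000014
  f'(1.732055) = 3.464110
  x_4 = 1.732055 - 0.000014/3.464110 = 1.732051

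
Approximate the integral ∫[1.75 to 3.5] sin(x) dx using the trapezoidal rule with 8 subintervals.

f(x) = sin(x)
a = 1.75, b = 3.5, n = 8
h = (b - a)/n = 0.218750

Trapezoidal rule: (h/2)[f(x₀) + 2f(x₁) + 2f(x₂) + ... + f(xₙ)]

x_0 = 1.7500, f(x_0) = 0.983986, coefficient = 1
x_1 = 1.9688, f(x_1) = 0.921856, coefficient = 2
x_2 = 2.1875, f(x_2) = 0.815789, coefficient = 2
x_3 = 2.4062, f(x_3) = 0.670841, coefficient = 2
x_4 = 2.6250, f(x_4) = 0.493920, coefficient = 2
x_5 = 2.8438, f(x_5) = 0.293459, coefficient = 2
x_6 = 3.0625, f(x_6) = 0.079010, coefficient = 2
x_7 = 3.2812, f(x_7) = -0.139204, coefficient = 2
x_8 = 3.5000, f(x_8) = -0.350783, coefficient = 1

I ≈ (0.218750/2) × 6.904546 = 0.755185
Exact value: 0.758211
Error: 0.003026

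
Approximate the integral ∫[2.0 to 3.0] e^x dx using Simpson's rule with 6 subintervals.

f(x) = e^x
a = 2.0, b = 3.0, n = 6
h = (b - a)/n = 0.166667

Simpson's rule: (h/3)[f(x₀) + 4f(x₁) + 2f(x₂) + ... + f(xₙ)]

x_0 = 2.0000, f(x_0) = 7.389056, coefficient = 1
x_1 = 2.1667, f(x_1) = 8.729138, coefficient = 4
x_2 = 2.3333, f(x_2) = 10.312259, coefficient = 2
x_3 = 2.5000, f(x_3) = 12.182494, coefficient = 4
x_4 = 2.6667, f(x_4) = 14.391916, coefficient = 2
x_5 = 2.8333, f(x_5) = 17.002040, coefficient = 4
x_6 = 3.0000, f(x_6) = 20.085537, coefficient = 1

I ≈ (0.166667/3) × 228.537631 = 12.696535
Exact value: 12.696481
Error: 0.000054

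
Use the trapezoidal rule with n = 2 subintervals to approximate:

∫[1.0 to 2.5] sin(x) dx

f(x) = sin(x)
a = 1.0, b = 2.5, n = 2
h = (b - a)/n = 0.750000

Trapezoidal rule: (h/2)[f(x₀) + 2f(x₁) + 2f(x₂) + ... + f(xₙ)]

x_0 = 1.0000, f(x_0) = 0.841471, coefficient = 1
x_1 = 1.7500, f(x_1) = 0.983986, coefficient = 2
x_2 = 2.5000, f(x_2) = 0.598472, coefficient = 1

I ≈ (0.750000/2) × 3.407915 = 1.277968
Exact value: 1.341446
Error: 0.063478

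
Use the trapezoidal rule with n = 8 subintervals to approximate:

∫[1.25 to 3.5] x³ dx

f(x) = x³
a = 1.25, b = 3.5, n = 8
h = (b - a)/n = 0.281250

Trapezoidal rule: (h/2)[f(x₀) + 2f(x₁) + 2f(x₂) + ... + f(xₙ)]

x_0 = 1.2500, f(x_0) = 1.953125, coefficient = 1
x_1 = 1.5312, f(x_1) = 3.590363, coefficient = 2
x_2 = 1.8125, f(x_2) = 5.954346, coefficient = 2
x_3 = 2.0938, f(x_3) = 9.178558, coefficient = 2
x_4 = 2.3750, f(x_4) = 13.396484, coefficient = 2
x_5 = 2.6562, f(x_5) = 18.741608, coefficient = 2
x_6 = 2.9375, f(x_6) = 25.347412, coefficient = 2
x_7 = 3.2188, f(x_7) = 33.347382, coefficient = 2
x_8 = 3.5000, f(x_8) = 42.875000, coefficient = 1

I ≈ (0.281250/2) × 263.940430 = 37.116623
Exact value: 36.905273
Error: 0.211349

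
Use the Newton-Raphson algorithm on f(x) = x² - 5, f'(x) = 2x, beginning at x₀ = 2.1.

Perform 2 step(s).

f(x) = x² - 5
f'(x) = 2x
x₀ = 2.1

Newton-Raphson formula: x_{n+1} = x_n - f(x_n)/f'(x_n)

Iteration 1:
  f(2.100000) = -0.590000
  f'(2.100000) = 4.200000
  x_1 = 2.100000 - (-0.590000)/4.200000 = 2.240476
Iteration 2:
  f(2.240476) = 0.019734
  f'(2.240476) = 4.480952
  x_2 = 2.240476 - 0.019734/4.480952 = 2.236072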